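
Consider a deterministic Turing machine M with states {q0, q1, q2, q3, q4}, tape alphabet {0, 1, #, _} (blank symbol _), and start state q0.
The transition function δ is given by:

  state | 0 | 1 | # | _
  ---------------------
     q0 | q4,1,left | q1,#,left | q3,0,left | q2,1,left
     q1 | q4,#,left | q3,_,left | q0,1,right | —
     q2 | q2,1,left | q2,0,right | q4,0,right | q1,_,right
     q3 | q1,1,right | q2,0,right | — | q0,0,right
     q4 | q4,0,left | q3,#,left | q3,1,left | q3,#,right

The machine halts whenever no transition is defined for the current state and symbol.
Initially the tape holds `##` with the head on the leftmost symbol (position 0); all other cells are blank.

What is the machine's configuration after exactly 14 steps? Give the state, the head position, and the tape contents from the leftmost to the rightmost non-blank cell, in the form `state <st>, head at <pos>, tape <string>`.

state q1, head at 4, tape #0_00

state=q0 head=0 tape=__[#]#___   (q0,#)→(q3,0,left)
state=q3 head=-1 tape=_[_]0#___   (q3,_)→(q0,0,right)
state=q0 head=0 tape=_0[0]#___   (q0,0)→(q4,1,left)
state=q4 head=-1 tape=_[0]1#___   (q4,0)→(q4,0,left)
state=q4 head=-2 tape=[_]01#___   (q4,_)→(q3,#,right)
state=q3 head=-1 tape=#[0]1#___   (q3,0)→(q1,1,right)
state=q1 head=0 tape=#1[1]#___   (q1,1)→(q3,_,left)
state=q3 head=-1 tape=#[1]_#___   (q3,1)→(q2,0,right)
state=q2 head=0 tape=#0[_]#___   (q2,_)→(q1,_,right)
state=q1 head=1 tape=#0_[#]___   (q1,#)→(q0,1,right)
state=q0 head=2 tape=#0_1[_]__   (q0,_)→(q2,1,left)
state=q2 head=1 tape=#0_[1]1__   (q2,1)→(q2,0,right)
state=q2 head=2 tape=#0_0[1]__   (q2,1)→(q2,0,right)
state=q2 head=3 tape=#0_00[_]_   (q2,_)→(q1,_,right)
state=q1 head=4 tape=#0_00_[_]
After 14 steps: state q1, head at 4, tape #0_00.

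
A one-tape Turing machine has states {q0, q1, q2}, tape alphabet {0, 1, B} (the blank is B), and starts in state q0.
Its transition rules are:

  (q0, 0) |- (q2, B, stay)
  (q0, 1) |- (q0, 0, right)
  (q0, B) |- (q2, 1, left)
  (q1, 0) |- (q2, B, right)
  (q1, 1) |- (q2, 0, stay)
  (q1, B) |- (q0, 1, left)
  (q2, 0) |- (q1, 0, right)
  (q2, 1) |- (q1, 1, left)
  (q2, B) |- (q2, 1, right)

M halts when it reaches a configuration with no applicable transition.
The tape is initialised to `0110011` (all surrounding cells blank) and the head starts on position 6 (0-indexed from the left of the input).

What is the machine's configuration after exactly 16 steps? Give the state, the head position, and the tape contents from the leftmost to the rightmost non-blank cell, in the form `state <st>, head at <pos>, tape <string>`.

state q2, head at 9, tape 0110010011

q0 | 011001[1]BBB   read 1 → write 0, move right, go to q0
q0 | 0110010[B]BB   read B → write 1, move left, go to q2
q2 | 011001[0]1BB   read 0 → write 0, move right, go to q1
q1 | 0110010[1]BB   read 1 → write 0, move stay, go to q2
q2 | 0110010[0]BB   read 0 → write 0, move right, go to q1
q1 | 01100100[B]B   read B → write 1, move left, go to q0
q0 | 0110010[0]1B   read 0 → write B, move stay, go to q2
q2 | 0110010[B]1B   read B → write 1, move right, go to q2
q2 | 01100101[1]B   read 1 → write 1, move left, go to q1
q1 | 0110010[1]1B   read 1 → write 0, move stay, go to q2
q2 | 0110010[0]1B   read 0 → write 0, move right, go to q1
q1 | 01100100[1]B   read 1 → write 0, move stay, go to q2
q2 | 01100100[0]B   read 0 → write 0, move right, go to q1
q1 | 011001000[B]   read B → write 1, move left, go to q0
q0 | 01100100[0]1   read 0 → write B, move stay, go to q2
q2 | 01100100[B]1   read B → write 1, move right, go to q2
q2 | 011001001[1]
After 16 steps: state q2, head at 9, tape 0110010011.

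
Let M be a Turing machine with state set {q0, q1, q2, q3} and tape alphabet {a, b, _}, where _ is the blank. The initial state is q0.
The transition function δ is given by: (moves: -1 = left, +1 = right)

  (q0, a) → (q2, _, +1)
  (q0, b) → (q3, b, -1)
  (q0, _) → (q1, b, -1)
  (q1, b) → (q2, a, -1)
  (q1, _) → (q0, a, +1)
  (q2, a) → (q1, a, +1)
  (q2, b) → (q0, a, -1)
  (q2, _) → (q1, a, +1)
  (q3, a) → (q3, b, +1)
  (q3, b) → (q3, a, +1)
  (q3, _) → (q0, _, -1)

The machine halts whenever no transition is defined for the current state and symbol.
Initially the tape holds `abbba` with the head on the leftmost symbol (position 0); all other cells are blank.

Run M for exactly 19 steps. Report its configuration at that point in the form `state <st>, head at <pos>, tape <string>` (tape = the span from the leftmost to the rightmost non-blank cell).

state q0, head at 7, tape babab_aa

q0 | _[a]bbba___   read a → write _, move +1, go to q2
q2 | __[b]bba___   read b → write a, move -1, go to q0
q0 | _[_]abba___   read _ → write b, move -1, go to q1
q1 | [_]babba___   read _ → write a, move +1, go to q0
q0 | a[b]abba___   read b → write b, move -1, go to q3
q3 | [a]babba___   read a → write b, move +1, go to q3
q3 | b[b]abba___   read b → write a, move +1, go to q3
q3 | ba[a]bba___   read a → write b, move +1, go to q3
q3 | bab[b]ba___   read b → write a, move +1, go to q3
q3 | baba[b]a___   read b → write a, move +1, go to q3
q3 | babaa[a]___   read a → write b, move +1, go to q3
q3 | babaab[_]__   read _ → write _, move -1, go to q0
q0 | babaa[b]___   read b → write b, move -1, go to q3
q3 | baba[a]b___   read a → write b, move +1, go to q3
q3 | babab[b]___   read b → write a, move +1, go to q3
q3 | bababa[_]__   read _ → write _, move -1, go to q0
q0 | babab[a]___   read a → write _, move +1, go to q2
q2 | babab_[_]__   read _ → write a, move +1, go to q1
q1 | babab_a[_]_   read _ → write a, move +1, go to q0
q0 | babab_aa[_]
After 19 steps: state q0, head at 7, tape babab_aa.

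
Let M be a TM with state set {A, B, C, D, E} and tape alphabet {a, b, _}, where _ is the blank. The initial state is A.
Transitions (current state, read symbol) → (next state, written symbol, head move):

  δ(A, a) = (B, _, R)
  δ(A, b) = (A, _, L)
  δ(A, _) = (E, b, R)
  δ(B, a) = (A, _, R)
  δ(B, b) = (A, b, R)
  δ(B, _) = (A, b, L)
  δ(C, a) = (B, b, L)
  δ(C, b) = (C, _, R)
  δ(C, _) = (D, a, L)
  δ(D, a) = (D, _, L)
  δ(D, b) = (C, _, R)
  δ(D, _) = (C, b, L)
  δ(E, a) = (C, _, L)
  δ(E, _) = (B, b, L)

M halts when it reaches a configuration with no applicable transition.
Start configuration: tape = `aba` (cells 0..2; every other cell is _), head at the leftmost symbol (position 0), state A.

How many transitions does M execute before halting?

state=A head=0 tape=[a]ba_   (A,a)→(B,_,R)
state=B head=1 tape=_[b]a_   (B,b)→(A,b,R)
state=A head=2 tape=_b[a]_   (A,a)→(B,_,R)
state=B head=3 tape=_b_[_]   (B,_)→(A,b,L)
state=A head=2 tape=_b[_]b   (A,_)→(E,b,R)
state=E head=3 tape=_bb[b]
M halts after 5 transitions.

5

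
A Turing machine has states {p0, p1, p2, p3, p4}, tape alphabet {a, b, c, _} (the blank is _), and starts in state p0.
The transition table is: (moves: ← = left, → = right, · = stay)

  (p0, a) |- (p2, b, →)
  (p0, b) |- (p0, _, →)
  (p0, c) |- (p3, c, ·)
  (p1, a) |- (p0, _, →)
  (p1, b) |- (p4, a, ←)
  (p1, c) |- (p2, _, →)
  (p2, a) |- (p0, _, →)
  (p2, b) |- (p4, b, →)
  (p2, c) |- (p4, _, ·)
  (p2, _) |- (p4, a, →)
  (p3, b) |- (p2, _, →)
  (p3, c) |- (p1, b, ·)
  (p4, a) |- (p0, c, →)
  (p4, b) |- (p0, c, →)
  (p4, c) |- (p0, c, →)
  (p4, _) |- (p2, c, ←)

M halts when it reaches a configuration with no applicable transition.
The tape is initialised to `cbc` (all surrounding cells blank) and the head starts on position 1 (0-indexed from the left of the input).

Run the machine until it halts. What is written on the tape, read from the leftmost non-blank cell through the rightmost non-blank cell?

acb

state=p0 head=1 tape=_c[b]c_   (p0,b)→(p0,_,→)
state=p0 head=2 tape=_c_[c]_   (p0,c)→(p3,c,·)
state=p3 head=2 tape=_c_[c]_   (p3,c)→(p1,b,·)
state=p1 head=2 tape=_c_[b]_   (p1,b)→(p4,a,←)
state=p4 head=1 tape=_c[_]a_   (p4,_)→(p2,c,←)
state=p2 head=0 tape=_[c]ca_   (p2,c)→(p4,_,·)
state=p4 head=0 tape=_[_]ca_   (p4,_)→(p2,c,←)
state=p2 head=-1 tape=[_]cca_   (p2,_)→(p4,a,→)
state=p4 head=0 tape=a[c]ca_   (p4,c)→(p0,c,→)
state=p0 head=1 tape=ac[c]a_   (p0,c)→(p3,c,·)
state=p3 head=1 tape=ac[c]a_   (p3,c)→(p1,b,·)
state=p1 head=1 tape=ac[b]a_   (p1,b)→(p4,a,←)
state=p4 head=0 tape=a[c]aa_   (p4,c)→(p0,c,→)
state=p0 head=1 tape=ac[a]a_   (p0,a)→(p2,b,→)
state=p2 head=2 tape=acb[a]_   (p2,a)→(p0,_,→)
state=p0 head=3 tape=acb_[_]
The non-blank tape span at halt is acb.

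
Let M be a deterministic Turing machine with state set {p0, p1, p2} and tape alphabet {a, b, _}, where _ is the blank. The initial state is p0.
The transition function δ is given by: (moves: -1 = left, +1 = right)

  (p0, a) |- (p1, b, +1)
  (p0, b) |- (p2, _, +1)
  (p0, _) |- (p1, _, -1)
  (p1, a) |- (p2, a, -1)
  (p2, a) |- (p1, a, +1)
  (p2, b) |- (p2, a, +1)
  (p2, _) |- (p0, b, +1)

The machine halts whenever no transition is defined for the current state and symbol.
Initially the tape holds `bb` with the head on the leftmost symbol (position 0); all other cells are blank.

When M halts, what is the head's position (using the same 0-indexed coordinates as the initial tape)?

2

p0 | [b]b__   read b → write _, move +1, go to p2
p2 | _[b]__   read b → write a, move +1, go to p2
p2 | _a[_]_   read _ → write b, move +1, go to p0
p0 | _ab[_]   read _ → write _, move -1, go to p1
p1 | _a[b]_
At halt the head is at cell 2.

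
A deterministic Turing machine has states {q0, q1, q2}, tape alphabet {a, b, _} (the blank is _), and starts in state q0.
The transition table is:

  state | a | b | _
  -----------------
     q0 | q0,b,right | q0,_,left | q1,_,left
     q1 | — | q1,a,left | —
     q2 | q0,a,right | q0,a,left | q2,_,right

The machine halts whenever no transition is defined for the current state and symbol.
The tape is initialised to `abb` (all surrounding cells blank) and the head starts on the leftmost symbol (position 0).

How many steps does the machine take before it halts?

4

state=q0 head=0 tape=__[a]bb   (q0,a)→(q0,b,right)
state=q0 head=1 tape=__b[b]b   (q0,b)→(q0,_,left)
state=q0 head=0 tape=__[b]_b   (q0,b)→(q0,_,left)
state=q0 head=-1 tape=_[_]__b   (q0,_)→(q1,_,left)
state=q1 head=-2 tape=[_]___b
M halts after 4 transitions.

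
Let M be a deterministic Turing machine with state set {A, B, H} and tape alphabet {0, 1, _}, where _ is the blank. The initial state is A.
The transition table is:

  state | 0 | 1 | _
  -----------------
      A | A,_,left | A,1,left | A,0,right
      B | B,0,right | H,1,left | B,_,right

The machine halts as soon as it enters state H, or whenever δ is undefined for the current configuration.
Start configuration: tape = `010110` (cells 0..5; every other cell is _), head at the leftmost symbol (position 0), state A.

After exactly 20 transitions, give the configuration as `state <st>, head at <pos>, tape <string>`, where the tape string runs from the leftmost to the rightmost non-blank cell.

state A, head at -2, tape 00__10110

A | ___[0]10110   read 0 → write _, move left, go to A
A | __[_]_10110   read _ → write 0, move right, go to A
A | __0[_]10110   read _ → write 0, move right, go to A
A | __00[1]0110   read 1 → write 1, move left, go to A
A | __0[0]10110   read 0 → write _, move left, go to A
A | __[0]_10110   read 0 → write _, move left, go to A
A | _[_]__10110   read _ → write 0, move right, go to A
A | _0[_]_10110   read _ → write 0, move right, go to A
A | _00[_]10110   read _ → write 0, move right, go to A
A | _000[1]0110   read 1 → write 1, move left, go to A
A | _00[0]10110   read 0 → write _, move left, go to A
A | _0[0]_10110   read 0 → write _, move left, go to A
A | _[0]__10110   read 0 → write _, move left, go to A
A | [_]___10110   read _ → write 0, move right, go to A
A | 0[_]__10110   read _ → write 0, move right, go to A
A | 00[_]_10110   read _ → write 0, move right, go to A
A | 000[_]10110   read _ → write 0, move right, go to A
A | 0000[1]0110   read 1 → write 1, move left, go to A
A | 000[0]10110   read 0 → write _, move left, go to A
A | 00[0]_10110   read 0 → write _, move left, go to A
A | 0[0]__10110
After 20 steps: state A, head at -2, tape 00__10110.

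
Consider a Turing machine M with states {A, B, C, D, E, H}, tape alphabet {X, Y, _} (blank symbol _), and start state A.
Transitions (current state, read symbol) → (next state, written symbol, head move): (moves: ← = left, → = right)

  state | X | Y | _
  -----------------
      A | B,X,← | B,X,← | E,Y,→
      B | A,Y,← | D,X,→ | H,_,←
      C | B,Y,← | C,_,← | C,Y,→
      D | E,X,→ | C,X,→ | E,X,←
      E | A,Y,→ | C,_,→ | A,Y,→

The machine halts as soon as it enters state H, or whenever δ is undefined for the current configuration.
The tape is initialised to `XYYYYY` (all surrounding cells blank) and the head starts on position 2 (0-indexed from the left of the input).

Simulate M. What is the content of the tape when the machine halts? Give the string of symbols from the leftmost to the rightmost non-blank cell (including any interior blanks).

XYY

A | __XY[Y]YYY   read Y → write X, move ←, go to B
B | __X[Y]XYYY   read Y → write X, move →, go to D
D | __XX[X]YYY   read X → write X, move →, go to E
E | __XXX[Y]YY   read Y → write _, move →, go to C
C | __XXX_[Y]Y   read Y → write _, move ←, go to C
C | __XXX[_]_Y   read _ → write Y, move →, go to C
C | __XXXY[_]Y   read _ → write Y, move →, go to C
C | __XXXYY[Y]   read Y → write _, move ←, go to C
C | __XXXY[Y]_   read Y → write _, move ←, go to C
C | __XXX[Y]__   read Y → write _, move ←, go to C
C | __XX[X]___   read X → write Y, move ←, go to B
B | __X[X]Y___   read X → write Y, move ←, go to A
A | __[X]YY___   read X → write X, move ←, go to B
B | _[_]XYY___   read _ → write _, move ←, go to H
H | [_]_XYY___
The non-blank tape span at halt is XYY.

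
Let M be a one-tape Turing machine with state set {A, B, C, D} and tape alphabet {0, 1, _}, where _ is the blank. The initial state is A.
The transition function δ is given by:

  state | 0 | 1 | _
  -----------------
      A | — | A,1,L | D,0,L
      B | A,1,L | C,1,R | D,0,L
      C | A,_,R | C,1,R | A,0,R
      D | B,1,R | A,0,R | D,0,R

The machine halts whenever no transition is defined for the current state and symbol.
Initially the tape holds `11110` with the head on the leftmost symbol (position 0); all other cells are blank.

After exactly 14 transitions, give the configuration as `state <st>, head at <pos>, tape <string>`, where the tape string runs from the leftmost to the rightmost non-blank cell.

state=A head=0 tape=__[1]1110__   (A,1)→(A,1,L)
state=A head=-1 tape=_[_]11110__   (A,_)→(D,0,L)
state=D head=-2 tape=[_]011110__   (D,_)→(D,0,R)
state=D head=-1 tape=0[0]11110__   (D,0)→(B,1,R)
state=B head=0 tape=01[1]1110__   (B,1)→(C,1,R)
state=C head=1 tape=011[1]110__   (C,1)→(C,1,R)
state=C head=2 tape=0111[1]10__   (C,1)→(C,1,R)
state=C head=3 tape=01111[1]0__   (C,1)→(C,1,R)
state=C head=4 tape=011111[0]__   (C,0)→(A,_,R)
state=A head=5 tape=011111_[_]_   (A,_)→(D,0,L)
state=D head=4 tape=011111[_]0_   (D,_)→(D,0,R)
state=D head=5 tape=0111110[0]_   (D,0)→(B,1,R)
state=B head=6 tape=01111101[_]   (B,_)→(D,0,L)
state=D head=5 tape=0111110[1]0   (D,1)→(A,0,R)
state=A head=6 tape=01111100[0]
After 14 steps: state A, head at 6, tape 011111000.

state A, head at 6, tape 011111000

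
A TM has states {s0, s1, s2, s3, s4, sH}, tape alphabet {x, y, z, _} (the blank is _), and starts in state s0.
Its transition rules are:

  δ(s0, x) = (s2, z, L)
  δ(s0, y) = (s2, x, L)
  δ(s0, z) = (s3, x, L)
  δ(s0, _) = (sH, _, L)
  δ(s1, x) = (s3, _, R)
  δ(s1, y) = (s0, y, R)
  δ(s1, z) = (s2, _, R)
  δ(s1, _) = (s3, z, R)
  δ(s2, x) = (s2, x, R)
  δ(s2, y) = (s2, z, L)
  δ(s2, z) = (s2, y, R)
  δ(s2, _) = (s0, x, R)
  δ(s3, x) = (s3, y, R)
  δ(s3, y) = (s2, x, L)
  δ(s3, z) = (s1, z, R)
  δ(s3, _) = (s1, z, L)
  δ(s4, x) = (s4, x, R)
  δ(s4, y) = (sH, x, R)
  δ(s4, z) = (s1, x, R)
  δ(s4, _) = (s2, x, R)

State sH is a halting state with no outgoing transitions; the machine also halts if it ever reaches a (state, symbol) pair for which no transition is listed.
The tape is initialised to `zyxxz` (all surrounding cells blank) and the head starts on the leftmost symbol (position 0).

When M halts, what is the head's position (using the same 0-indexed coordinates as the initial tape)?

state=s0 head=0 tape=__[z]yxxz__   (s0,z)→(s3,x,L)
state=s3 head=-1 tape=_[_]xyxxz__   (s3,_)→(s1,z,L)
state=s1 head=-2 tape=[_]zxyxxz__   (s1,_)→(s3,z,R)
state=s3 head=-1 tape=z[z]xyxxz__   (s3,z)→(s1,z,R)
state=s1 head=0 tape=zz[x]yxxz__   (s1,x)→(s3,_,R)
state=s3 head=1 tape=zz_[y]xxz__   (s3,y)→(s2,x,L)
state=s2 head=0 tape=zz[_]xxxz__   (s2,_)→(s0,x,R)
state=s0 head=1 tape=zzx[x]xxz__   (s0,x)→(s2,z,L)
state=s2 head=0 tape=zz[x]zxxz__   (s2,x)→(s2,x,R)
state=s2 head=1 tape=zzx[z]xxz__   (s2,z)→(s2,y,R)
state=s2 head=2 tape=zzxy[x]xz__   (s2,x)→(s2,x,R)
state=s2 head=3 tape=zzxyx[x]z__   (s2,x)→(s2,x,R)
state=s2 head=4 tape=zzxyxx[z]__   (s2,z)→(s2,y,R)
state=s2 head=5 tape=zzxyxxy[_]_   (s2,_)→(s0,x,R)
state=s0 head=6 tape=zzxyxxyx[_]   (s0,_)→(sH,_,L)
state=sH head=5 tape=zzxyxxy[x]_
At halt the head is at cell 5.

5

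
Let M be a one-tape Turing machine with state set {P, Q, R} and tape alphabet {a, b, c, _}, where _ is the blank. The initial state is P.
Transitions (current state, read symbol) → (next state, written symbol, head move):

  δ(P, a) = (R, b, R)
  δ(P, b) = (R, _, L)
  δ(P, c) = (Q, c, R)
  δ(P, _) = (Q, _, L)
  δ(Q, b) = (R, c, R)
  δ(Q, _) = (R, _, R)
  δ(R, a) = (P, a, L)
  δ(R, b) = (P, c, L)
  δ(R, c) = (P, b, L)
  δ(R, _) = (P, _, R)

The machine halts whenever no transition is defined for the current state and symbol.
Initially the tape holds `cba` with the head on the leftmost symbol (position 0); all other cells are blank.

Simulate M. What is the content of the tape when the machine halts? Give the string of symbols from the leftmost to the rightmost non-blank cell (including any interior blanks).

state=P head=0 tape=[c]ba   (P,c)→(Q,c,R)
state=Q head=1 tape=c[b]a   (Q,b)→(R,c,R)
state=R head=2 tape=cc[a]   (R,a)→(P,a,L)
state=P head=1 tape=c[c]a   (P,c)→(Q,c,R)
state=Q head=2 tape=cc[a]
The non-blank tape span at halt is cca.

cca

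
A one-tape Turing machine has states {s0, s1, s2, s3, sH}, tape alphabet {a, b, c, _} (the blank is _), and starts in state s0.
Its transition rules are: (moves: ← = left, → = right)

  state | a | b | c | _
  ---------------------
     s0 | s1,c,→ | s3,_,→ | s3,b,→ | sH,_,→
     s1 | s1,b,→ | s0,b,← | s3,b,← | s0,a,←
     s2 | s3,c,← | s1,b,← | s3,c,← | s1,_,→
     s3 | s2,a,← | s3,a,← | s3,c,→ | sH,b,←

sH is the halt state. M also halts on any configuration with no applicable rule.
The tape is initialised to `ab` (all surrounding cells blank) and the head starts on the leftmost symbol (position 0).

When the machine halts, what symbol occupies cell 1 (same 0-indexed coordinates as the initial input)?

s0 | __[a]b   read a → write c, move →, go to s1
s1 | __c[b]   read b → write b, move ←, go to s0
s0 | __[c]b   read c → write b, move →, go to s3
s3 | __b[b]   read b → write a, move ←, go to s3
s3 | __[b]a   read b → write a, move ←, go to s3
s3 | _[_]aa   read _ → write b, move ←, go to sH
sH | [_]baa
Cell 1 holds a when M halts.

a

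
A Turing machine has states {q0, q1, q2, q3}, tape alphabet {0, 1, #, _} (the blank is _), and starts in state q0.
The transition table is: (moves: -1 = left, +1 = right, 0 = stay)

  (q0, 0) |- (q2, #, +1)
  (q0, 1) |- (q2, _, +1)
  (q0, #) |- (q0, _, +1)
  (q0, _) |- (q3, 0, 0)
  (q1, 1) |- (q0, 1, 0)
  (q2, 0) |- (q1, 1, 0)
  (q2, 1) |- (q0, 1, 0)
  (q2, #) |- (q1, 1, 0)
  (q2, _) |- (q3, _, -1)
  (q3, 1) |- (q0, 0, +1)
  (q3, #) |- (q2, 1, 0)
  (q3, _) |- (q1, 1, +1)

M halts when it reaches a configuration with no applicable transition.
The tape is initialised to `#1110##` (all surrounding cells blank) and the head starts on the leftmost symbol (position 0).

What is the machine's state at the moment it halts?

q0 | [#]1110##_   read # → write _, move +1, go to q0
q0 | _[1]110##_   read 1 → write _, move +1, go to q2
q2 | __[1]10##_   read 1 → write 1, move 0, go to q0
q0 | __[1]10##_   read 1 → write _, move +1, go to q2
q2 | ___[1]0##_   read 1 → write 1, move 0, go to q0
q0 | ___[1]0##_   read 1 → write _, move +1, go to q2
q2 | ____[0]##_   read 0 → write 1, move 0, go to q1
q1 | ____[1]##_   read 1 → write 1, move 0, go to q0
q0 | ____[1]##_   read 1 → write _, move +1, go to q2
q2 | _____[#]#_   read # → write 1, move 0, go to q1
q1 | _____[1]#_   read 1 → write 1, move 0, go to q0
q0 | _____[1]#_   read 1 → write _, move +1, go to q2
q2 | ______[#]_   read # → write 1, move 0, go to q1
q1 | ______[1]_   read 1 → write 1, move 0, go to q0
q0 | ______[1]_   read 1 → write _, move +1, go to q2
q2 | _______[_]   read _ → write _, move -1, go to q3
q3 | ______[_]_   read _ → write 1, move +1, go to q1
q1 | ______1[_]
No transition is defined for (q1, _); M halts in state q1.

q1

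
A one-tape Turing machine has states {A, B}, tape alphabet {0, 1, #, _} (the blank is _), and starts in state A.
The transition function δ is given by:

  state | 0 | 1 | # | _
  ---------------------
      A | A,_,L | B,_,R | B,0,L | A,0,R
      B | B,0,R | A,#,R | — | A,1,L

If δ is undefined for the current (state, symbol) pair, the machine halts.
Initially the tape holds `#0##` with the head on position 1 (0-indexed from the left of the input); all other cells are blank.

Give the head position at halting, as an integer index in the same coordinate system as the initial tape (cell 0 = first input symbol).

state=A head=1 tape=__#[0]##   (A,0)→(A,_,L)
state=A head=0 tape=__[#]_##   (A,#)→(B,0,L)
state=B head=-1 tape=_[_]0_##   (B,_)→(A,1,L)
state=A head=-2 tape=[_]10_##   (A,_)→(A,0,R)
state=A head=-1 tape=0[1]0_##   (A,1)→(B,_,R)
state=B head=0 tape=0_[0]_##   (B,0)→(B,0,R)
state=B head=1 tape=0_0[_]##   (B,_)→(A,1,L)
state=A head=0 tape=0_[0]1##   (A,0)→(A,_,L)
state=A head=-1 tape=0[_]_1##   (A,_)→(A,0,R)
state=A head=0 tape=00[_]1##   (A,_)→(A,0,R)
state=A head=1 tape=000[1]##   (A,1)→(B,_,R)
state=B head=2 tape=000_[#]#
At halt the head is at cell 2.

2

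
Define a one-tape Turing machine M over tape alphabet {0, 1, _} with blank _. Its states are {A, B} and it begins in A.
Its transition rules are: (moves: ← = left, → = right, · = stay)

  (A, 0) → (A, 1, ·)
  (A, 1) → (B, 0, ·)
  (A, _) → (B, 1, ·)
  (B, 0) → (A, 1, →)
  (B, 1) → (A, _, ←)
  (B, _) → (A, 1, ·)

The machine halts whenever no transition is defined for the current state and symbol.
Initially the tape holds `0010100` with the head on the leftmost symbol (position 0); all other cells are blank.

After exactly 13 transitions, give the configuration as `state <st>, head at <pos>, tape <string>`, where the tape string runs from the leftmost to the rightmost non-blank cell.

state A, head at 5, tape 1111100

state=A head=0 tape=[0]010100   (A,0)→(A,1,·)
state=A head=0 tape=[1]010100   (A,1)→(B,0,·)
state=B head=0 tape=[0]010100   (B,0)→(A,1,→)
state=A head=1 tape=1[0]10100   (A,0)→(A,1,·)
state=A head=1 tape=1[1]10100   (A,1)→(B,0,·)
state=B head=1 tape=1[0]10100   (B,0)→(A,1,→)
state=A head=2 tape=11[1]0100   (A,1)→(B,0,·)
state=B head=2 tape=11[0]0100   (B,0)→(A,1,→)
state=A head=3 tape=111[0]100   (A,0)→(A,1,·)
state=A head=3 tape=111[1]100   (A,1)→(B,0,·)
state=B head=3 tape=111[0]100   (B,0)→(A,1,→)
state=A head=4 tape=1111[1]00   (A,1)→(B,0,·)
state=B head=4 tape=1111[0]00   (B,0)→(A,1,→)
state=A head=5 tape=11111[0]0
After 13 steps: state A, head at 5, tape 1111100.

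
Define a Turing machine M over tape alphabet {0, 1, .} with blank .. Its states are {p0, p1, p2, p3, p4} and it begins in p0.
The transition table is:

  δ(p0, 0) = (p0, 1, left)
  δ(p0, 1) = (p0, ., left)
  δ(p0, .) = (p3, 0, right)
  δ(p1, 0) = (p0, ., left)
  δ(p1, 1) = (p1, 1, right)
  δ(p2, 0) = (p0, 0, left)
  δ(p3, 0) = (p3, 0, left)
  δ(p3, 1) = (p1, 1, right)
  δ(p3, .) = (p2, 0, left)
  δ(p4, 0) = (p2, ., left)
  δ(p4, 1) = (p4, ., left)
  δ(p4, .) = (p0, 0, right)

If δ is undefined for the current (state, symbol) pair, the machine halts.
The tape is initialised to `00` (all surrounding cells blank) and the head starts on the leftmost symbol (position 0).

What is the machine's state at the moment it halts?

p1

state=p0 head=0 tape=..[0]0   (p0,0)→(p0,1,left)
state=p0 head=-1 tape=.[.]10   (p0,.)→(p3,0,right)
state=p3 head=0 tape=.0[1]0   (p3,1)→(p1,1,right)
state=p1 head=1 tape=.01[0]   (p1,0)→(p0,.,left)
state=p0 head=0 tape=.0[1].   (p0,1)→(p0,.,left)
state=p0 head=-1 tape=.[0]..   (p0,0)→(p0,1,left)
state=p0 head=-2 tape=[.]1..   (p0,.)→(p3,0,right)
state=p3 head=-1 tape=0[1]..   (p3,1)→(p1,1,right)
state=p1 head=0 tape=01[.].
No transition is defined for (p1, .); M halts in state p1.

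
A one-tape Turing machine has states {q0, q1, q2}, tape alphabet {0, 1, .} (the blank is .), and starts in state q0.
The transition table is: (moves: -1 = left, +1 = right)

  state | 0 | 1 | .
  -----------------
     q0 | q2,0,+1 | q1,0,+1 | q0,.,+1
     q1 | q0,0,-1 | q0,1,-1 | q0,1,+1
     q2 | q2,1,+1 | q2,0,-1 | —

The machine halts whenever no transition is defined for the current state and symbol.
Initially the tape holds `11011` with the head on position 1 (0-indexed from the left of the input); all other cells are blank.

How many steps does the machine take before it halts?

14

q0 | .1[1]011   read 1 → write 0, move +1, go to q1
q1 | .10[0]11   read 0 → write 0, move -1, go to q0
q0 | .1[0]011   read 0 → write 0, move +1, go to q2
q2 | .10[0]11   read 0 → write 1, move +1, go to q2
q2 | .101[1]1   read 1 → write 0, move -1, go to q2
q2 | .10[1]01   read 1 → write 0, move -1, go to q2
q2 | .1[0]001   read 0 → write 1, move +1, go to q2
q2 | .11[0]01   read 0 → write 1, move +1, go to q2
q2 | .111[0]1   read 0 → write 1, move +1, go to q2
q2 | .1111[1]   read 1 → write 0, move -1, go to q2
q2 | .111[1]0   read 1 → write 0, move -1, go to q2
q2 | .11[1]00   read 1 → write 0, move -1, go to q2
q2 | .1[1]000   read 1 → write 0, move -1, go to q2
q2 | .[1]0000   read 1 → write 0, move -1, go to q2
q2 | [.]00000
M halts after 14 transitions.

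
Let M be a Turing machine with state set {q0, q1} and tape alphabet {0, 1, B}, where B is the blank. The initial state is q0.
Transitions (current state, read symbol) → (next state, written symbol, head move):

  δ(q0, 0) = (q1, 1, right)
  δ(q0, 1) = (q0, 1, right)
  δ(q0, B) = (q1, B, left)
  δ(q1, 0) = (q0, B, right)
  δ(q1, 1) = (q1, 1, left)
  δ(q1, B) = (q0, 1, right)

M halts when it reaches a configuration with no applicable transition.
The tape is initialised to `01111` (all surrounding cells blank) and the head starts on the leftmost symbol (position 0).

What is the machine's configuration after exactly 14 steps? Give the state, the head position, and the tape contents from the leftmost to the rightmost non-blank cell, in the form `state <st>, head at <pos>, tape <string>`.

state q1, head at 0, tape 111111

q0 | B[0]1111B   read 0 → write 1, move right, go to q1
q1 | B1[1]111B   read 1 → write 1, move left, go to q1
q1 | B[1]1111B   read 1 → write 1, move left, go to q1
q1 | [B]11111B   read B → write 1, move right, go to q0
q0 | 1[1]1111B   read 1 → write 1, move right, go to q0
q0 | 11[1]111B   read 1 → write 1, move right, go to q0
q0 | 111[1]11B   read 1 → write 1, move right, go to q0
q0 | 1111[1]1B   read 1 → write 1, move right, go to q0
q0 | 11111[1]B   read 1 → write 1, move right, go to q0
q0 | 111111[B]   read B → write B, move left, go to q1
q1 | 11111[1]B   read 1 → write 1, move left, go to q1
q1 | 1111[1]1B   read 1 → write 1, move left, go to q1
q1 | 111[1]11B   read 1 → write 1, move left, go to q1
q1 | 11[1]111B   read 1 → write 1, move left, go to q1
q1 | 1[1]1111B
After 14 steps: state q1, head at 0, tape 111111.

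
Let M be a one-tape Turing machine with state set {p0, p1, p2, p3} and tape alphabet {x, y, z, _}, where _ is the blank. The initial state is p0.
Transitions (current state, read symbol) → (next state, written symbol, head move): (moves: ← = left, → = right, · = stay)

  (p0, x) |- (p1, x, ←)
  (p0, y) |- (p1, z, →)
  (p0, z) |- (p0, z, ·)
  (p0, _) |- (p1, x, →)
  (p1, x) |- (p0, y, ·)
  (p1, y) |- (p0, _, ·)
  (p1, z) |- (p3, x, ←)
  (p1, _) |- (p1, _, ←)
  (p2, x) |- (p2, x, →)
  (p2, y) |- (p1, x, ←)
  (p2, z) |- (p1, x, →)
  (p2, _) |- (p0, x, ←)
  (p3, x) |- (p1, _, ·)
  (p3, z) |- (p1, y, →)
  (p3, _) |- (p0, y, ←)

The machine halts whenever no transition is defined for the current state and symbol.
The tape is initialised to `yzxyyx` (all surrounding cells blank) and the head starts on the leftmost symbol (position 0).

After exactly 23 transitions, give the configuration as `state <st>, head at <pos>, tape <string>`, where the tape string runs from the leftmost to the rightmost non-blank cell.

state p0, head at 3, tape yzyy_x

p0 | [y]zxyyx_   read y → write z, move →, go to p1
p1 | z[z]xyyx_   read z → write x, move ←, go to p3
p3 | [z]xxyyx_   read z → write y, move →, go to p1
p1 | y[x]xyyx_   read x → write y, move ·, go to p0
p0 | y[y]xyyx_   read y → write z, move →, go to p1
p1 | yz[x]yyx_   read x → write y, move ·, go to p0
p0 | yz[y]yyx_   read y → write z, move →, go to p1
p1 | yzz[y]yx_   read y → write _, move ·, go to p0
p0 | yzz[_]yx_   read _ → write x, move →, go to p1
p1 | yzzx[y]x_   read y → write _, move ·, go to p0
p0 | yzzx[_]x_   read _ → write x, move →, go to p1
p1 | yzzxx[x]_   read x → write y, move ·, go to p0
p0 | yzzxx[y]_   read y → write z, move →, go to p1
p1 | yzzxxz[_]   read _ → write _, move ←, go to p1
p1 | yzzxx[z]_   read z → write x, move ←, go to p3
p3 | yzzx[x]x_   read x → write _, move ·, go to p1
p1 | yzzx[_]x_   read _ → write _, move ←, go to p1
p1 | yzz[x]_x_   read x → write y, move ·, go to p0
p0 | yzz[y]_x_   read y → write z, move →, go to p1
p1 | yzzz[_]x_   read _ → write _, move ←, go to p1
p1 | yzz[z]_x_   read z → write x, move ←, go to p3
p3 | yz[z]x_x_   read z → write y, move →, go to p1
p1 | yzy[x]_x_   read x → write y, move ·, go to p0
p0 | yzy[y]_x_
After 23 steps: state p0, head at 3, tape yzyy_x.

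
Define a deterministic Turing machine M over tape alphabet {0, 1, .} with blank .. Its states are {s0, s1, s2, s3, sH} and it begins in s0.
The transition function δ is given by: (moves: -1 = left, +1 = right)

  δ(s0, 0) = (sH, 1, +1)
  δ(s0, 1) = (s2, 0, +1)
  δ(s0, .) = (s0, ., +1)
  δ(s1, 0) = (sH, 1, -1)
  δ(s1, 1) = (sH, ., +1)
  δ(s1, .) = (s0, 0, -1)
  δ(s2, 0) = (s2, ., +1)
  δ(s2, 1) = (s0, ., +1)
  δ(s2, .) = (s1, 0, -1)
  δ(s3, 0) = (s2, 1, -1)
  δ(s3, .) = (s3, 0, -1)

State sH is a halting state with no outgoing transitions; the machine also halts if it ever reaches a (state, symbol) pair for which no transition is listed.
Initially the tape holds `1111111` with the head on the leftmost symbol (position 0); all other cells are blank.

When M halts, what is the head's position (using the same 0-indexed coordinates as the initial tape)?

5

s0 | [1]111111.   read 1 → write 0, move +1, go to s2
s2 | 0[1]11111.   read 1 → write ., move +1, go to s0
s0 | 0.[1]1111.   read 1 → write 0, move +1, go to s2
s2 | 0.0[1]111.   read 1 → write ., move +1, go to s0
s0 | 0.0.[1]11.   read 1 → write 0, move +1, go to s2
s2 | 0.0.0[1]1.   read 1 → write ., move +1, go to s0
s0 | 0.0.0.[1].   read 1 → write 0, move +1, go to s2
s2 | 0.0.0.0[.]   read . → write 0, move -1, go to s1
s1 | 0.0.0.[0]0   read 0 → write 1, move -1, go to sH
sH | 0.0.0[.]10
At halt the head is at cell 5.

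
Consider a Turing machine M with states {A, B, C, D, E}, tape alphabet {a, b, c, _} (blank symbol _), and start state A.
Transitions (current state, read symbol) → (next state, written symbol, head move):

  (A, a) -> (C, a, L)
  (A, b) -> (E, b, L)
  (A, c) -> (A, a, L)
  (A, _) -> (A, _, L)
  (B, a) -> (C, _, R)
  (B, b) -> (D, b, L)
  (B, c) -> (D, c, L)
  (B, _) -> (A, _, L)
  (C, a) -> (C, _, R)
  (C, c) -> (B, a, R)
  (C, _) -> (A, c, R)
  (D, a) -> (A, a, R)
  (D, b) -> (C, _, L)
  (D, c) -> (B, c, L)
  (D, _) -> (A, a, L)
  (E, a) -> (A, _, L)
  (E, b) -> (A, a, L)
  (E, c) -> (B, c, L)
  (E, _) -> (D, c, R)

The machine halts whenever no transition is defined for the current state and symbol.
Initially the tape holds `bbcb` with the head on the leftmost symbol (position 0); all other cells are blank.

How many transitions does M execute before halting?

A | ____[b]bcb   read b → write b, move L, go to E
E | ___[_]bbcb   read _ → write c, move R, go to D
D | ___c[b]bcb   read b → write _, move L, go to C
C | ___[c]_bcb   read c → write a, move R, go to B
B | ___a[_]bcb   read _ → write _, move L, go to A
A | ___[a]_bcb   read a → write a, move L, go to C
C | __[_]a_bcb   read _ → write c, move R, go to A
A | __c[a]_bcb   read a → write a, move L, go to C
C | __[c]a_bcb   read c → write a, move R, go to B
B | __a[a]_bcb   read a → write _, move R, go to C
C | __a_[_]bcb   read _ → write c, move R, go to A
A | __a_c[b]cb   read b → write b, move L, go to E
E | __a_[c]bcb   read c → write c, move L, go to B
B | __a[_]cbcb   read _ → write _, move L, go to A
A | __[a]_cbcb   read a → write a, move L, go to C
C | _[_]a_cbcb   read _ → write c, move R, go to A
A | _c[a]_cbcb   read a → write a, move L, go to C
C | _[c]a_cbcb   read c → write a, move R, go to B
B | _a[a]_cbcb   read a → write _, move R, go to C
C | _a_[_]cbcb   read _ → write c, move R, go to A
A | _a_c[c]bcb   read c → write a, move L, go to A
A | _a_[c]abcb   read c → write a, move L, go to A
A | _a[_]aabcb   read _ → write _, move L, go to A
A | _[a]_aabcb   read a → write a, move L, go to C
C | [_]a_aabcb   read _ → write c, move R, go to A
A | c[a]_aabcb   read a → write a, move L, go to C
C | [c]a_aabcb   read c → write a, move R, go to B
B | a[a]_aabcb   read a → write _, move R, go to C
C | a_[_]aabcb   read _ → write c, move R, go to A
A | a_c[a]abcb   read a → write a, move L, go to C
C | a_[c]aabcb   read c → write a, move R, go to B
B | a_a[a]abcb   read a → write _, move R, go to C
C | a_a_[a]bcb   read a → write _, move R, go to C
C | a_a__[b]cb
M halts after 33 transitions.

33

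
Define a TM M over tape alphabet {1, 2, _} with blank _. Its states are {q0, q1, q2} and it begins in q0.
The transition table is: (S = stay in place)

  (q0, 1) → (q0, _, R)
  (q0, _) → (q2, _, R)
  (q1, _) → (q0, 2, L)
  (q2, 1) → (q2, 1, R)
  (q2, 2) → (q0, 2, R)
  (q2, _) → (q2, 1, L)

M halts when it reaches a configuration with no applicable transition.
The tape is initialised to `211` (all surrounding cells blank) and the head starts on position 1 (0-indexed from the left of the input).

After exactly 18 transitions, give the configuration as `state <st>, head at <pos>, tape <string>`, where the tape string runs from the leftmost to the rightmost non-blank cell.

state q2, head at 1, tape 2_11111

state=q0 head=1 tape=2[1]1____   (q0,1)→(q0,_,R)
state=q0 head=2 tape=2_[1]____   (q0,1)→(q0,_,R)
state=q0 head=3 tape=2__[_]___   (q0,_)→(q2,_,R)
state=q2 head=4 tape=2___[_]__   (q2,_)→(q2,1,L)
state=q2 head=3 tape=2__[_]1__   (q2,_)→(q2,1,L)
state=q2 head=2 tape=2_[_]11__   (q2,_)→(q2,1,L)
state=q2 head=1 tape=2[_]111__   (q2,_)→(q2,1,L)
state=q2 head=0 tape=[2]1111__   (q2,2)→(q0,2,R)
state=q0 head=1 tape=2[1]111__   (q0,1)→(q0,_,R)
state=q0 head=2 tape=2_[1]11__   (q0,1)→(q0,_,R)
state=q0 head=3 tape=2__[1]1__   (q0,1)→(q0,_,R)
state=q0 head=4 tape=2___[1]__   (q0,1)→(q0,_,R)
state=q0 head=5 tape=2____[_]_   (q0,_)→(q2,_,R)
state=q2 head=6 tape=2_____[_]   (q2,_)→(q2,1,L)
state=q2 head=5 tape=2____[_]1   (q2,_)→(q2,1,L)
state=q2 head=4 tape=2___[_]11   (q2,_)→(q2,1,L)
state=q2 head=3 tape=2__[_]111   (q2,_)→(q2,1,L)
state=q2 head=2 tape=2_[_]1111   (q2,_)→(q2,1,L)
state=q2 head=1 tape=2[_]11111
After 18 steps: state q2, head at 1, tape 2_11111.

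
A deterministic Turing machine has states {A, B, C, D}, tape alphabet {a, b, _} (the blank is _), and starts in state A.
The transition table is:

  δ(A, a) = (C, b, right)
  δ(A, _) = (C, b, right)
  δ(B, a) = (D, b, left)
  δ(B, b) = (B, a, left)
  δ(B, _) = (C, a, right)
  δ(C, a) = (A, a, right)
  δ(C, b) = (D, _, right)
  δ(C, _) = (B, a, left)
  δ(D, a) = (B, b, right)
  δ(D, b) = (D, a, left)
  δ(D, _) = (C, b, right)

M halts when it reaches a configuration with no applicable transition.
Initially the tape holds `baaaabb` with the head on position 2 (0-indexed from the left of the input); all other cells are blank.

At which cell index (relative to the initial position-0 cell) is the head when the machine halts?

state=A head=2 tape=_ba[a]aabb__   (A,a)→(C,b,right)
state=C head=3 tape=_bab[a]abb__   (C,a)→(A,a,right)
state=A head=4 tape=_baba[a]bb__   (A,a)→(C,b,right)
state=C head=5 tape=_babab[b]b__   (C,b)→(D,_,right)
state=D head=6 tape=_babab_[b]__   (D,b)→(D,a,left)
state=D head=5 tape=_babab[_]a__   (D,_)→(C,b,right)
state=C head=6 tape=_bababb[a]__   (C,a)→(A,a,right)
state=A head=7 tape=_bababba[_]_   (A,_)→(C,b,right)
state=C head=8 tape=_bababbab[_]   (C,_)→(B,a,left)
state=B head=7 tape=_bababba[b]a   (B,b)→(B,a,left)
state=B head=6 tape=_bababb[a]aa   (B,a)→(D,b,left)
state=D head=5 tape=_babab[b]baa   (D,b)→(D,a,left)
state=D head=4 tape=_baba[b]abaa   (D,b)→(D,a,left)
state=D head=3 tape=_bab[a]aabaa   (D,a)→(B,b,right)
state=B head=4 tape=_babb[a]abaa   (B,a)→(D,b,left)
state=D head=3 tape=_bab[b]babaa   (D,b)→(D,a,left)
state=D head=2 tape=_ba[b]ababaa   (D,b)→(D,a,left)
state=D head=1 tape=_b[a]aababaa   (D,a)→(B,b,right)
state=B head=2 tape=_bb[a]ababaa   (B,a)→(D,b,left)
state=D head=1 tape=_b[b]bababaa   (D,b)→(D,a,left)
state=D head=0 tape=_[b]abababaa   (D,b)→(D,a,left)
state=D head=-1 tape=[_]aabababaa   (D,_)→(C,b,right)
state=C head=0 tape=b[a]abababaa   (C,a)→(A,a,right)
state=A head=1 tape=ba[a]bababaa   (A,a)→(C,b,right)
state=C head=2 tape=bab[b]ababaa   (C,b)→(D,_,right)
state=D head=3 tape=bab_[a]babaa   (D,a)→(B,b,right)
state=B head=4 tape=bab_b[b]abaa   (B,b)→(B,a,left)
state=B head=3 tape=bab_[b]aabaa   (B,b)→(B,a,left)
state=B head=2 tape=bab[_]aaabaa   (B,_)→(C,a,right)
state=C head=3 tape=baba[a]aabaa   (C,a)→(A,a,right)
state=A head=4 tape=babaa[a]abaa   (A,a)→(C,b,right)
state=C head=5 tape=babaab[a]baa   (C,a)→(A,a,right)
state=A head=6 tape=babaaba[b]aa
At halt the head is at cell 6.

6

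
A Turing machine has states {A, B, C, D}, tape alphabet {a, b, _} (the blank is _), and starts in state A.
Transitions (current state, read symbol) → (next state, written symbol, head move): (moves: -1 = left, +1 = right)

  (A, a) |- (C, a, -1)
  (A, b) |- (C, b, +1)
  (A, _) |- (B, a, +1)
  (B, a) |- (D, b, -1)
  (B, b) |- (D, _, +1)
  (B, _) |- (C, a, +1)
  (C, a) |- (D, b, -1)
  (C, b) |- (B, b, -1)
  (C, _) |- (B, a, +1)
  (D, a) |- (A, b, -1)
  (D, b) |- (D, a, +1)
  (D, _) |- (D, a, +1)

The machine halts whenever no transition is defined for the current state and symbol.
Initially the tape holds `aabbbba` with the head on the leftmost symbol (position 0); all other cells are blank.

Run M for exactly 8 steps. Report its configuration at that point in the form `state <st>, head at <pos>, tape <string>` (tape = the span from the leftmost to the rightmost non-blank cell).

state A, head at 0, tape a_abbbbba

state=A head=0 tape=__[a]abbbba   (A,a)→(C,a,-1)
state=C head=-1 tape=_[_]aabbbba   (C,_)→(B,a,+1)
state=B head=0 tape=_a[a]abbbba   (B,a)→(D,b,-1)
state=D head=-1 tape=_[a]babbbba   (D,a)→(A,b,-1)
state=A head=-2 tape=[_]bbabbbba   (A,_)→(B,a,+1)
state=B head=-1 tape=a[b]babbbba   (B,b)→(D,_,+1)
state=D head=0 tape=a_[b]abbbba   (D,b)→(D,a,+1)
state=D head=1 tape=a_a[a]bbbba   (D,a)→(A,b,-1)
state=A head=0 tape=a_[a]bbbbba
After 8 steps: state A, head at 0, tape a_abbbbba.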